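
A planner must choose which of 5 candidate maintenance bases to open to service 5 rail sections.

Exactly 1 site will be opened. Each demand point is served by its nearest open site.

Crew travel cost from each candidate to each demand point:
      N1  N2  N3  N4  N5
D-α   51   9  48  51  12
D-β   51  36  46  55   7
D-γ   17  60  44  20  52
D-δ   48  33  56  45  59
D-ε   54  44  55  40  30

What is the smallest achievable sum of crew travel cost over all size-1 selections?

171

Open {D-α}.
  N1→D-α 51, N2→D-α 9, N3→D-α 48, N4→D-α 51, N5→D-α 12  ⇒ total 171.
Compare {D-γ}: total 193.
Compare {D-β}: total 195.
No size-1 selection does better; minimum is 171.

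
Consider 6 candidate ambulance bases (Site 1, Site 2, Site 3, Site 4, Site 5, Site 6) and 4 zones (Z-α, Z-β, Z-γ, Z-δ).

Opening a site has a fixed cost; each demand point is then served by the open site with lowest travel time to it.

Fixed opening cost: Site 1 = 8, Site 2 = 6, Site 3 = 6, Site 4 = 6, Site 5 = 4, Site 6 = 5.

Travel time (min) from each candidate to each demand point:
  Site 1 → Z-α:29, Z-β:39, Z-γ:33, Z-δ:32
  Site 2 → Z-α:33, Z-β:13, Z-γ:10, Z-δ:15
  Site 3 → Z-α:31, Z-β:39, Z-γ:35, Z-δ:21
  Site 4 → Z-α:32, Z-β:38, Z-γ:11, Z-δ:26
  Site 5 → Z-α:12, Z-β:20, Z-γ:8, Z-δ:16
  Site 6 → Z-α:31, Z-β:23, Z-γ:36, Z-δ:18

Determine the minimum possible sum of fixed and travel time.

Open {Site 2, Site 5}: assign each demand point to its cheapest open site.
  Z-α→Site 5 12, Z-β→Site 2 13, Z-γ→Site 5 8, Z-δ→Site 2 15
  travel time 48, fixed 10 → total 58.
Compare {Site 5}: travel time 56 + fixed 4 = 60.
Compare {Site 2, Site 5, Site 6}: travel time 48 + fixed 15 = 63.
Compare {Site 2, Site 3, Site 5}: travel time 48 + fixed 16 = 64.
All other subsets cost ≥ 60. Minimum total cost: 58.

58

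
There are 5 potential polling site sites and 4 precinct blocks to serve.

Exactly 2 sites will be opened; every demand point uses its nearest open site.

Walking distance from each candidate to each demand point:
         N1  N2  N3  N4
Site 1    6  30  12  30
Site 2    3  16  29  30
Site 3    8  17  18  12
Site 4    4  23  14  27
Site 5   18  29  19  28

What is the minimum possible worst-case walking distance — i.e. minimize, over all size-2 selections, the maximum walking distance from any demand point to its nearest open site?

17

Open {Site 1, Site 3}.
  Farthest demand point is N2 at walking distance 17 (to Site 3); all others are ≤ 17.
With {Site 3, Site 4} the worst case is 17.
With {Site 2, Site 3} the worst case is 18.
No size-2 selection achieves below 17.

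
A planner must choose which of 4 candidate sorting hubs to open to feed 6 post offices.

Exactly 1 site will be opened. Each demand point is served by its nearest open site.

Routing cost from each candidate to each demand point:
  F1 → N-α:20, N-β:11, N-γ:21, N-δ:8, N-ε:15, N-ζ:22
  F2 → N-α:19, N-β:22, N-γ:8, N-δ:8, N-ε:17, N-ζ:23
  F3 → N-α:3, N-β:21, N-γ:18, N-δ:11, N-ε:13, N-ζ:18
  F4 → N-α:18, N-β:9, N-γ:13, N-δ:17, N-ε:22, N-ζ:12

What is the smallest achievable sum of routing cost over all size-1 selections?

Open {F3}.
  N-α→F3 3, N-β→F3 21, N-γ→F3 18, N-δ→F3 11, N-ε→F3 13, N-ζ→F3 18  ⇒ total 84.
Compare {F4}: total 91.
Compare {F1}: total 97.
No size-1 selection does better; minimum is 84.

84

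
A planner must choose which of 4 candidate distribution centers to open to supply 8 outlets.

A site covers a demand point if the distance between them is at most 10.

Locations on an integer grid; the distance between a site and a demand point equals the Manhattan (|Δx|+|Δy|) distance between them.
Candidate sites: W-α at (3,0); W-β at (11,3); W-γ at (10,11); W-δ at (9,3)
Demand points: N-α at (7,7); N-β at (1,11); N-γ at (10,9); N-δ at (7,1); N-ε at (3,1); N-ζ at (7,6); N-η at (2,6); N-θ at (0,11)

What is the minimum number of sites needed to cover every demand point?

Coverage sets (demand points within 10 of each site):
  W-α: {N-δ, N-ε, N-ζ, N-η}
  W-β: {N-α, N-γ, N-δ, N-ε, N-ζ}
  W-γ: {N-α, N-β, N-γ, N-ζ, N-θ}
  W-δ: {N-α, N-γ, N-δ, N-ε, N-ζ, N-η}
No single site covers all 8 demand points.
But {W-α, W-γ} covers everything, so the minimum is 2.

2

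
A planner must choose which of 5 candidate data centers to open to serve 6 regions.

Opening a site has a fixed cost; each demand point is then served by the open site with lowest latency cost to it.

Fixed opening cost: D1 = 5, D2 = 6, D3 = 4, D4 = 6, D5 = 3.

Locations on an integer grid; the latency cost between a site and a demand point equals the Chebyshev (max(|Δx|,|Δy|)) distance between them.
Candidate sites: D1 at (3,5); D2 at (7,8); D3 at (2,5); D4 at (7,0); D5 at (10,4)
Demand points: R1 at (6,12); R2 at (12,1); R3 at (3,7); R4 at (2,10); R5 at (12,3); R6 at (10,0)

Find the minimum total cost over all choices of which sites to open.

30

Open {D3, D5}: assign each demand point to its cheapest open site.
  R1→D3 7, R2→D5 3, R3→D3 2, R4→D3 5, R5→D5 2, R6→D5 4
  latency cost 23, fixed 7 → total 30.
Compare {D1, D5}: latency cost 23 + fixed 8 = 31.
Compare {D2, D5}: latency cost 22 + fixed 9 = 31.
Compare {D2, D3, D5}: latency cost 20 + fixed 13 = 33.
All other subsets cost ≥ 31. Minimum total cost: 30.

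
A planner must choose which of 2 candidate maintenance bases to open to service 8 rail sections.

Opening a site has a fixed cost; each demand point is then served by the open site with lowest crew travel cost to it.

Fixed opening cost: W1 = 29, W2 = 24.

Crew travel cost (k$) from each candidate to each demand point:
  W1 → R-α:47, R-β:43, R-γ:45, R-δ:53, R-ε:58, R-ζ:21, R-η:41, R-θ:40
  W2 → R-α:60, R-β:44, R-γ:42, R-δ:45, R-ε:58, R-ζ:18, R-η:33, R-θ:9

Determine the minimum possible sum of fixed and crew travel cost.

Open {W2}: assign each demand point to its cheapest open site.
  R-α→W2 60, R-β→W2 44, R-γ→W2 42, R-δ→W2 45, R-ε→W2 58, R-ζ→W2 18, R-η→W2 33, R-θ→W2 9
  crew travel cost 309, fixed 24 → total 333.
Compare {W1, W2}: crew travel cost 295 + fixed 53 = 348.
Compare {W1}: crew travel cost 348 + fixed 29 = 377.

333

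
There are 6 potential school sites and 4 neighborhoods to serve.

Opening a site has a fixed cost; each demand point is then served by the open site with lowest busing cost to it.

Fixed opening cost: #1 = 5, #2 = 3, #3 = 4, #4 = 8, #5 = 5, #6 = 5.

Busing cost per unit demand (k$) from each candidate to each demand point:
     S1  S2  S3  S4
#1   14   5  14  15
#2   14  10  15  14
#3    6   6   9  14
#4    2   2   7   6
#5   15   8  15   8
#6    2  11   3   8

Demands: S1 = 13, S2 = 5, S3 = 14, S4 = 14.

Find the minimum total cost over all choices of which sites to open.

175

Open {#4, #6}: assign each demand point to its cheapest open site.
  S1→#4 13×2=26, S2→#4 5×2=10, S3→#6 14×3=42, S4→#4 14×6=84
  busing cost 162, fixed 13 → total 175.
Compare {#2, #4, #6}: busing cost 162 + fixed 16 = 178.
Compare {#3, #4, #6}: busing cost 162 + fixed 17 = 179.
Compare {#1, #4, #6}: busing cost 162 + fixed 18 = 180.
All other subsets cost ≥ 178. Minimum total cost: 175.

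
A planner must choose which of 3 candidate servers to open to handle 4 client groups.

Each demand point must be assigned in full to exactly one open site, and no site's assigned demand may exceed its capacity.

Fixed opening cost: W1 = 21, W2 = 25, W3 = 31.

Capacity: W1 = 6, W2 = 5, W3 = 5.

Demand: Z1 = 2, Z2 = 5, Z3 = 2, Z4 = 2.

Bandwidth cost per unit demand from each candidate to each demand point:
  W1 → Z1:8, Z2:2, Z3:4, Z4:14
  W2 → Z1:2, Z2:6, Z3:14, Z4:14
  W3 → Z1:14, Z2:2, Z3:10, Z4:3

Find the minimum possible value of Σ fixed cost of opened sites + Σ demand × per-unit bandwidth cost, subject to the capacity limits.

Open {W1, W3}; cheapest assignment that respects the capacities:
  W1 (cap 6, load 6): Z1, Z3, Z4 — cost 2×8 + 2×4 + 2×14 = 52
  W3 (cap 5, load 5): Z2 — cost 5×2 = 10
  Shipping 62, fixed 52 → total 114.
  Any other capacity-feasible assignment to {W1, W3} ships for at least 62.
Compare {W1, W2, W3}: its best feasible assignment gives total 117.
Compare {W1, W2}: its best feasible assignment gives total 128.
Every other set of open sites that can feasibly serve all demand totals ≥ 117 even under its best assignment. Minimum: 114.

114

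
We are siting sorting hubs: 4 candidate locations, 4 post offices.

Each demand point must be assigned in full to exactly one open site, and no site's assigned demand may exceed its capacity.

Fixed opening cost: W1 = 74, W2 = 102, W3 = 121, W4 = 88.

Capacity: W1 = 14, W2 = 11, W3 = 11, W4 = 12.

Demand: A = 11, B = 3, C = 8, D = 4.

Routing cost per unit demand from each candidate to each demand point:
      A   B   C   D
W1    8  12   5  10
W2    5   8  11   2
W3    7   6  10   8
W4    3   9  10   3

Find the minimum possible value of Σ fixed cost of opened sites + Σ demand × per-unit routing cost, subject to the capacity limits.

Open {W1, W2, W4}; cheapest assignment that respects the capacities:
  W1 (cap 14, load 8): C — cost 8×5 = 40
  W2 (cap 11, load 7): B, D — cost 3×8 + 4×2 = 32
  W4 (cap 12, load 11): A — cost 11×3 = 33
  Shipping 105, fixed 264 → total 369.
  Any other capacity-feasible assignment to {W1, W2, W4} ships for at least 105.
Compare {W1, W4}: its best feasible assignment gives total 378.
Compare {W1, W3, W4}: its best feasible assignment gives total 406.
Every other set of open sites that can feasibly serve all demand totals ≥ 378 even under its best assignment. Minimum: 369.

369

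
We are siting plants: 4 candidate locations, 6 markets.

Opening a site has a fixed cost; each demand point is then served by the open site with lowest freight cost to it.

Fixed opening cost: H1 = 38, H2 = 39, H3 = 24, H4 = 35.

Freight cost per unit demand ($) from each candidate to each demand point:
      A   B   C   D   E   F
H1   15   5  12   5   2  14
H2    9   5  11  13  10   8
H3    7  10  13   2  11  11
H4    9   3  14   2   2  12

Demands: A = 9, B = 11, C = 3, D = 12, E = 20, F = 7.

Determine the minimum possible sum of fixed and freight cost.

335

Open {H3, H4}: assign each demand point to its cheapest open site.
  A→H3 9×7=63, B→H4 11×3=33, C→H3 3×13=39, D→H3 12×2=24, E→H4 20×2=40, F→H3 7×11=77
  freight cost 276, fixed 59 → total 335.
Compare {H4}: freight cost 304 + fixed 35 = 339.
Compare {H2, H4}: freight cost 267 + fixed 74 = 341.
Compare {H2, H3, H4}: freight cost 249 + fixed 98 = 347.
All other subsets cost ≥ 339. Minimum total cost: 335.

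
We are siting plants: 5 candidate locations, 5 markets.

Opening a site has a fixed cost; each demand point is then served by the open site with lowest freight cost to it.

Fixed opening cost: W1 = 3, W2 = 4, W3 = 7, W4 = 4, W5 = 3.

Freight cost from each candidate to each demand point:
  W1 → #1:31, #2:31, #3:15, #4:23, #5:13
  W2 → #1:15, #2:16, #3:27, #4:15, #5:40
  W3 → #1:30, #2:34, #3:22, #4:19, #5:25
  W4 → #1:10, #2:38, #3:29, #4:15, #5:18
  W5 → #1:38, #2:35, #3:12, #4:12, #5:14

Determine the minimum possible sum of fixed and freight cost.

Open {W2, W4, W5}: assign each demand point to its cheapest open site.
  #1→W4 10, #2→W2 16, #3→W5 12, #4→W5 12, #5→W5 14
  freight cost 64, fixed 11 → total 75.
Compare {W2, W5}: freight cost 69 + fixed 7 = 76.
Compare {W1, W2, W4, W5}: freight cost 63 + fixed 14 = 77.
Compare {W1, W2, W5}: freight cost 68 + fixed 10 = 78.
All other subsets cost ≥ 76. Minimum total cost: 75.

75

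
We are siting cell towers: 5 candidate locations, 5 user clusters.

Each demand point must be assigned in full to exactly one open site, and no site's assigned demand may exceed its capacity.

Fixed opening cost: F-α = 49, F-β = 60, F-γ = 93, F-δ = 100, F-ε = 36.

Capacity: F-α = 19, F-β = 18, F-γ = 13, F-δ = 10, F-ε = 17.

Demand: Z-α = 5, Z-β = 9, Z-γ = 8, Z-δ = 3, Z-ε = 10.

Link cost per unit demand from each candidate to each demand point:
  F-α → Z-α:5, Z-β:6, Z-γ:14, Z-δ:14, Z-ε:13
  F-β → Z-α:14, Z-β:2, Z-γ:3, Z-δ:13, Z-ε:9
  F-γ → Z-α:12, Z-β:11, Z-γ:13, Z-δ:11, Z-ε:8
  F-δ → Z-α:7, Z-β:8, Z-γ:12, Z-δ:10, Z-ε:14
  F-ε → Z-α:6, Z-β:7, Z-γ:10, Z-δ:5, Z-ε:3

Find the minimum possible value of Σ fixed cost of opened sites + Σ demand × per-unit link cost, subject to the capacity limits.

Open {F-α, F-β, F-ε}; cheapest assignment that respects the capacities:
  F-α (cap 19, load 5): Z-α — cost 5×5 = 25
  F-β (cap 18, load 17): Z-β, Z-γ — cost 9×2 + 8×3 = 42
  F-ε (cap 17, load 13): Z-δ, Z-ε — cost 3×5 + 10×3 = 45
  Shipping 112, fixed 145 → total 257.
  Any other capacity-feasible assignment to {F-α, F-β, F-ε} ships for at least 112.
Compare {F-β, F-ε}: its best feasible assignment gives total 318.
Compare {F-β, F-δ, F-ε}: its best feasible assignment gives total 318.
Every other set of open sites that can feasibly serve all demand totals ≥ 318 even under its best assignment. Minimum: 257.

257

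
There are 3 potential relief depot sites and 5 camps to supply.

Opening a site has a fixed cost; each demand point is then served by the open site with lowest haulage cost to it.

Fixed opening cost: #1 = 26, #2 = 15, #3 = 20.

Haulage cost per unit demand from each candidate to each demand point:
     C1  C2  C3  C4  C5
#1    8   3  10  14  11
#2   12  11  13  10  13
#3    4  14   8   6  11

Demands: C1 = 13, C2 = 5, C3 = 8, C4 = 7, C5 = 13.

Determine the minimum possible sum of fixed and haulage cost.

Open {#1, #3}: assign each demand point to its cheapest open site.
  C1→#3 13×4=52, C2→#1 5×3=15, C3→#3 8×8=64, C4→#3 7×6=42, C5→#1 13×11=143
  haulage cost 316, fixed 46 → total 362.
Compare {#1, #2, #3}: haulage cost 316 + fixed 61 = 377.
Compare {#3}: haulage cost 371 + fixed 20 = 391.
Compare {#2, #3}: haulage cost 356 + fixed 35 = 391.
All other subsets cost ≥ 377. Minimum total cost: 362.

362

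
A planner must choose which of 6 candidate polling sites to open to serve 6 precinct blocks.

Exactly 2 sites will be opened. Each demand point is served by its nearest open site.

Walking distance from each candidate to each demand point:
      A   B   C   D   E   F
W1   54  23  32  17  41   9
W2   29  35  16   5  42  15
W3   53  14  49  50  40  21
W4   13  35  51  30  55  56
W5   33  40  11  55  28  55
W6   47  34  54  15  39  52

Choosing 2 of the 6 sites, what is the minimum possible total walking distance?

Open {W2, W3}.
  A→W2 29, B→W3 14, C→W2 16, D→W2 5, E→W3 40, F→W2 15  ⇒ total 119.
Compare {W1, W5}: total 121.
Compare {W1, W2}: total 123.
No size-2 selection does better; minimum is 119.

119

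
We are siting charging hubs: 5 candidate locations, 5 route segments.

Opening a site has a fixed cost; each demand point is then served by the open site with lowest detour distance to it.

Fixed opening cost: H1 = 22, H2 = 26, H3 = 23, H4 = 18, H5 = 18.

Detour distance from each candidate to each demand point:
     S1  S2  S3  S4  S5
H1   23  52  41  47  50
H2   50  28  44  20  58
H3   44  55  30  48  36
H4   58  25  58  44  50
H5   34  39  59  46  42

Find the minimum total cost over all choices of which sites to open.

Open {H2, H3}: assign each demand point to its cheapest open site.
  S1→H3 44, S2→H2 28, S3→H3 30, S4→H2 20, S5→H3 36
  detour distance 158, fixed 49 → total 207.
Compare {H1, H2, H3}: detour distance 137 + fixed 71 = 208.
Compare {H1, H2}: detour distance 162 + fixed 48 = 210.
Compare {H2, H5}: detour distance 168 + fixed 44 = 212.
All other subsets cost ≥ 208. Minimum total cost: 207.

207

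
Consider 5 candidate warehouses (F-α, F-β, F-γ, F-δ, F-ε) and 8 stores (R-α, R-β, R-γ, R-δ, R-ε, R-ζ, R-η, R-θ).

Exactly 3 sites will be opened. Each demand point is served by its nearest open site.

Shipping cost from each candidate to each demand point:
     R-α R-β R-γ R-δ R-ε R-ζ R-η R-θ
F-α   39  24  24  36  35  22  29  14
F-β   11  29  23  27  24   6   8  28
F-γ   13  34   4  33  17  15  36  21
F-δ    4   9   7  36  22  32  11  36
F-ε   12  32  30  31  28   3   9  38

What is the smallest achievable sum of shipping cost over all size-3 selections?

Open {F-β, F-γ, F-δ}.
  R-α→F-δ 4, R-β→F-δ 9, R-γ→F-γ 4, R-δ→F-β 27, R-ε→F-γ 17, R-ζ→F-β 6, R-η→F-β 8, R-θ→F-γ 21  ⇒ total 96.
Compare {F-α, F-β, F-δ}: total 97.
Compare {F-γ, F-δ, F-ε}: total 98.
No size-3 selection does better; minimum is 96.

96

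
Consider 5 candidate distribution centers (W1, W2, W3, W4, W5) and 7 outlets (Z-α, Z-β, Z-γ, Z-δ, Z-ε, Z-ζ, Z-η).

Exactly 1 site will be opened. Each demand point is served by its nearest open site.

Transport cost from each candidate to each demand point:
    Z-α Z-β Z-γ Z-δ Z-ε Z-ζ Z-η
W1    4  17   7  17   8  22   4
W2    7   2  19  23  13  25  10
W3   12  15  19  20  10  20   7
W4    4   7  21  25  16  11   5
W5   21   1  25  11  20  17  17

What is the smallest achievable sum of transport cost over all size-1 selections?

79

Open {W1}.
  Z-α→W1 4, Z-β→W1 17, Z-γ→W1 7, Z-δ→W1 17, Z-ε→W1 8, Z-ζ→W1 22, Z-η→W1 4  ⇒ total 79.
Compare {W4}: total 89.
Compare {W2}: total 99.
No size-1 selection does better; minimum is 79.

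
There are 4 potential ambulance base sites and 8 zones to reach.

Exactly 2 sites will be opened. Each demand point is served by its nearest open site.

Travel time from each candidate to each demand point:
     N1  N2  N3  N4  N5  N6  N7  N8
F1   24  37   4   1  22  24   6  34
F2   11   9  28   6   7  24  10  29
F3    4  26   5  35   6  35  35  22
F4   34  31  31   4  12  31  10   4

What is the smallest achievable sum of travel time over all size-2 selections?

Open {F2, F3}.
  N1→F3 4, N2→F2 9, N3→F3 5, N4→F2 6, N5→F3 6, N6→F2 24, N7→F2 10, N8→F3 22  ⇒ total 86.
Compare {F3, F4}: total 90.
Compare {F1, F2}: total 91.
No size-2 selection does better; minimum is 86.

86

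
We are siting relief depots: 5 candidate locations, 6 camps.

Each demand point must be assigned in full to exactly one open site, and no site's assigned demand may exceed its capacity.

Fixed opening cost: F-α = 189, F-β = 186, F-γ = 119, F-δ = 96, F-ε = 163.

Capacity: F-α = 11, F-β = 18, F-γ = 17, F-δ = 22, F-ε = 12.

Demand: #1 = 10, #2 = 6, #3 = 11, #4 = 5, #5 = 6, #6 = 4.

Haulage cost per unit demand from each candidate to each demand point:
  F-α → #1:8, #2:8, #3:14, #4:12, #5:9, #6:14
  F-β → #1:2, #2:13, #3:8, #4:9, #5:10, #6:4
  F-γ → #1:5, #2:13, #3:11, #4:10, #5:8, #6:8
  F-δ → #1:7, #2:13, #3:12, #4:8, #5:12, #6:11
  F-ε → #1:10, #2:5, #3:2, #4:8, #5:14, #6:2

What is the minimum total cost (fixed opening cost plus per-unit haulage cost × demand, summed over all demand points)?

660

Open {F-γ, F-δ, F-ε}; cheapest assignment that respects the capacities:
  F-γ (cap 17, load 16): #1, #5 — cost 10×5 + 6×8 = 98
  F-δ (cap 22, load 15): #2, #4, #6 — cost 6×13 + 5×8 + 4×11 = 162
  F-ε (cap 12, load 11): #3 — cost 11×2 = 22
  Shipping 282, fixed 378 → total 660.
  Any other capacity-feasible assignment to {F-γ, F-δ, F-ε} ships for at least 282.
Compare {F-β, F-δ, F-ε}: its best feasible assignment gives total 693.
Compare {F-β, F-γ, F-ε}: its best feasible assignment gives total 702.
Every other set of open sites that can feasibly serve all demand totals ≥ 693 even under its best assignment. Minimum: 660.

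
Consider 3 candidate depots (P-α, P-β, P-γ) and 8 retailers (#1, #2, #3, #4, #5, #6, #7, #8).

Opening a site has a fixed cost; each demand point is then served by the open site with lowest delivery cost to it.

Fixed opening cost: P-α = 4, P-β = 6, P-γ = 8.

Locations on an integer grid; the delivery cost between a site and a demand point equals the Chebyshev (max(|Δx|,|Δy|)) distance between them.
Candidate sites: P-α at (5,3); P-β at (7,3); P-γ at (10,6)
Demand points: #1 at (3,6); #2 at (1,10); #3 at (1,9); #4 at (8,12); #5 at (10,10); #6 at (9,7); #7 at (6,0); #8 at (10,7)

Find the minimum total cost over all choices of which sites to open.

Open {P-α, P-γ}: assign each demand point to its cheapest open site.
  #1→P-α 3, #2→P-α 7, #3→P-α 6, #4→P-γ 6, #5→P-γ 4, #6→P-γ 1, #7→P-α 3, #8→P-γ 1
  delivery cost 31, fixed 12 → total 43.
Compare {P-β, P-γ}: delivery cost 32 + fixed 14 = 46.
Compare {P-α}: delivery cost 44 + fixed 4 = 48.
Compare {P-α, P-β, P-γ}: delivery cost 31 + fixed 18 = 49.
All other subsets cost ≥ 46. Minimum total cost: 43.

43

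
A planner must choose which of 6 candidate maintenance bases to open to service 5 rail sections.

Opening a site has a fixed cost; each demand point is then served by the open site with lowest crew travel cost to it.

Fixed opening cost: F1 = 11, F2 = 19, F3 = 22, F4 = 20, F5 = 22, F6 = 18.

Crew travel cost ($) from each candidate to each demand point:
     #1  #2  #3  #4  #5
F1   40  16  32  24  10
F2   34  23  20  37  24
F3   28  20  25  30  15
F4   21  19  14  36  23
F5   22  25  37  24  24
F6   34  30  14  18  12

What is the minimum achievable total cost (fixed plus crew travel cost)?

Open {F1, F4}: assign each demand point to its cheapest open site.
  #1→F4 21, #2→F1 16, #3→F4 14, #4→F1 24, #5→F1 10
  crew travel cost 85, fixed 31 → total 116.
Compare {F1, F6}: crew travel cost 92 + fixed 29 = 121.
Compare {F4, F6}: crew travel cost 84 + fixed 38 = 122.
Compare {F6}: crew travel cost 108 + fixed 18 = 126.
All other subsets cost ≥ 121. Minimum total cost: 116.

116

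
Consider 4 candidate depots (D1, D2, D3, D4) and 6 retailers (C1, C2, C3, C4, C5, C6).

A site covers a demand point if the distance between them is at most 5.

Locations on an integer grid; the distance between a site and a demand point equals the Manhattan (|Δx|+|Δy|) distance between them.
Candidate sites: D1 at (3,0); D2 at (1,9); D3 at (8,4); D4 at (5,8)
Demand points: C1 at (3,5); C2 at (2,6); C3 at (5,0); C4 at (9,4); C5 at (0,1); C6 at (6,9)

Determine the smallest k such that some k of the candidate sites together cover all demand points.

Coverage sets (demand points within 5 of each site):
  D1: {C1, C3, C5}
  D2: {C2, C6}
  D3: {C4}
  D4: {C1, C2, C6}
No 2 sites suffice: every size-2 union leaves at least one demand point uncovered.
But {D1, D2, D3} covers everything, so the minimum is 3.

3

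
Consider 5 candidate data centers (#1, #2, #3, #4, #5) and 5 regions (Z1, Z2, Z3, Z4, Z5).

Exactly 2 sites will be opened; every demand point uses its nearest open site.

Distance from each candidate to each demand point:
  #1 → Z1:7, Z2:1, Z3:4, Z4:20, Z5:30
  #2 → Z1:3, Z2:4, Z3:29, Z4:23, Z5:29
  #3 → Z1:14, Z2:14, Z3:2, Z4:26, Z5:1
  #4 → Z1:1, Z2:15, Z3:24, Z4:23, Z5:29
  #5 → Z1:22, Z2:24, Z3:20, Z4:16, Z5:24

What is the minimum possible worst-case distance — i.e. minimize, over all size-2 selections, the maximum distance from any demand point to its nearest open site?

Open {#3, #5}.
  Farthest demand point is Z4 at distance 16 (to #5); all others are ≤ 16.
With {#1, #3} the worst case is 20.
With {#2, #3} the worst case is 23.
No size-2 selection achieves below 16.

16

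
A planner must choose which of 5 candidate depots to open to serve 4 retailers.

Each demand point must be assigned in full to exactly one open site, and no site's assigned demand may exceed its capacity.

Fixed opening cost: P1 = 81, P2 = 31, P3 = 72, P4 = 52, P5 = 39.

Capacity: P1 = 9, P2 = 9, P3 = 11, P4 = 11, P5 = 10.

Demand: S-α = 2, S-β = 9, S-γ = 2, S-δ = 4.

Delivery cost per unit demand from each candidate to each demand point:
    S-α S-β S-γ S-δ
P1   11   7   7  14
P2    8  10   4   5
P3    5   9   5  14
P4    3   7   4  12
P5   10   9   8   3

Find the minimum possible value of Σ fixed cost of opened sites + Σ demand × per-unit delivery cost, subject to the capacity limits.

180

Open {P2, P4}; cheapest assignment that respects the capacities:
  P2 (cap 9, load 6): S-γ, S-δ — cost 2×4 + 4×5 = 28
  P4 (cap 11, load 11): S-α, S-β — cost 2×3 + 9×7 = 69
  Shipping 97, fixed 83 → total 180.
  Any other capacity-feasible assignment to {P2, P4} ships for at least 97.
Compare {P4, P5}: its best feasible assignment gives total 188.
Compare {P2, P5}: its best feasible assignment gives total 195.
Every other set of open sites that can feasibly serve all demand totals ≥ 188 even under its best assignment. Minimum: 180.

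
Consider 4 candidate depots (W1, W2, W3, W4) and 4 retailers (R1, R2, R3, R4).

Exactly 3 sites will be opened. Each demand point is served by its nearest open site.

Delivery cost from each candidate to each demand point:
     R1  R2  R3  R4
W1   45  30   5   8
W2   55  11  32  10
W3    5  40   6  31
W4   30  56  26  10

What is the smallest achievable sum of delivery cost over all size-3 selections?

29

Open {W1, W2, W3}.
  R1→W3 5, R2→W2 11, R3→W1 5, R4→W1 8  ⇒ total 29.
Compare {W2, W3, W4}: total 32.
Compare {W1, W3, W4}: total 48.
No size-3 selection does better; minimum is 29.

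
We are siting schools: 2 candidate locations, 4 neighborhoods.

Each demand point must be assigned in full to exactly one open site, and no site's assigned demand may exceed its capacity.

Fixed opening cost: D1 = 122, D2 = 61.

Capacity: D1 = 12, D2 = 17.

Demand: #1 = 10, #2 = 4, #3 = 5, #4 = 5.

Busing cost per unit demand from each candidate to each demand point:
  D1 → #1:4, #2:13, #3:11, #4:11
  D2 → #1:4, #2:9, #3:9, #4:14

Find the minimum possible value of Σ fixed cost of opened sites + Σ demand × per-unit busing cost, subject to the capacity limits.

369

Open {D1, D2}; cheapest assignment that respects the capacities:
  D1 (cap 12, load 10): #3, #4 — cost 5×11 + 5×11 = 110
  D2 (cap 17, load 14): #1, #2 — cost 10×4 + 4×9 = 76
  Shipping 186, fixed 183 → total 369.
  Any other capacity-feasible assignment to {D1, D2} ships for at least 186.
Total demand is 24 and no other set of sites has combined capacity ≥ 24, so {D1, D2} is the only feasible choice of open sites. Minimum: 369.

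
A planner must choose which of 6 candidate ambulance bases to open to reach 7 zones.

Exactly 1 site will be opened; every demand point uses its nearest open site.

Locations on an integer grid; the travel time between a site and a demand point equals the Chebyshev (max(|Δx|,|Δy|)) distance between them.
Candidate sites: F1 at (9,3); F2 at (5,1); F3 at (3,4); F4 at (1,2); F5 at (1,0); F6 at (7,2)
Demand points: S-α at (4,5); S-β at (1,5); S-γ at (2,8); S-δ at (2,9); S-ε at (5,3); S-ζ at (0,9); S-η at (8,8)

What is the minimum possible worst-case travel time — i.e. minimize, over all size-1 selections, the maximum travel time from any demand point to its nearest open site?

5

Open {F3}.
  Farthest demand point is S-δ at travel time 5 (to F3); all others are ≤ 5.
With {F4} the worst case is 7.
With {F6} the worst case is 7.
No size-1 selection achieves below 5.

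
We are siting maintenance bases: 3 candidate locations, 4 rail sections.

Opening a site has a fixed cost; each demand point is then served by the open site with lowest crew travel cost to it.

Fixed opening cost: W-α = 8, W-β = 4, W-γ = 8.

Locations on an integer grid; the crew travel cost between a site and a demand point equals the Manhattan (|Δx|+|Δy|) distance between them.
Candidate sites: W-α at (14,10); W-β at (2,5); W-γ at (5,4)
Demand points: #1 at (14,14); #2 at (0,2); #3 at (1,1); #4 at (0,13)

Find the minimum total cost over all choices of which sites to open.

Open {W-α, W-β}: assign each demand point to its cheapest open site.
  #1→W-α 4, #2→W-β 5, #3→W-β 5, #4→W-β 10
  crew travel cost 24, fixed 12 → total 36.
Compare {W-α, W-β, W-γ}: crew travel cost 24 + fixed 20 = 44.
Compare {W-β}: crew travel cost 41 + fixed 4 = 45.
Compare {W-α, W-γ}: crew travel cost 32 + fixed 16 = 48.
All other subsets cost ≥ 44. Minimum total cost: 36.

36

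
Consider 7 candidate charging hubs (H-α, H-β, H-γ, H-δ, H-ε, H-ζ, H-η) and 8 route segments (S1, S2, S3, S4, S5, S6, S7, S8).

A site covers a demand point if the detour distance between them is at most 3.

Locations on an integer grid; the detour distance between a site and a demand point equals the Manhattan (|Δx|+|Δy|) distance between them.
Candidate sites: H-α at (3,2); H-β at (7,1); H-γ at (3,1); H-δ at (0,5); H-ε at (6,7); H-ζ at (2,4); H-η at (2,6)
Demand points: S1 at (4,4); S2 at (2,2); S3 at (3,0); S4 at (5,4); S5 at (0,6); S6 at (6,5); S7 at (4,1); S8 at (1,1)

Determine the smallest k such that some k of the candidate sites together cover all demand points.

Coverage sets (demand points within 3 of each site):
  H-α: {S1, S2, S3, S7, S8}
  H-β: {S7}
  H-γ: {S2, S3, S7, S8}
  H-δ: {S5}
  H-ε: {S6}
  H-ζ: {S1, S2, S4}
  H-η: {S5}
No 3 sites suffice: every size-3 union leaves at least one demand point uncovered.
But {H-α, H-δ, H-ε, H-ζ} covers everything, so the minimum is 4.

4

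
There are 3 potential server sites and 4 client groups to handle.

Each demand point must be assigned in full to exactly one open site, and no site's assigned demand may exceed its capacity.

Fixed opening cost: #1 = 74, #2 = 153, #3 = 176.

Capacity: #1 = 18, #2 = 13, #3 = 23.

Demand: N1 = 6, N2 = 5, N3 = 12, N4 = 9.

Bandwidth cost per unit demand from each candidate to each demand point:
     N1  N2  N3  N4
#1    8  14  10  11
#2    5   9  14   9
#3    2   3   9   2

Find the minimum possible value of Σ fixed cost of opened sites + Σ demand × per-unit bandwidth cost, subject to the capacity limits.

415

Open {#1, #3}; cheapest assignment that respects the capacities:
  #1 (cap 18, load 12): N3 — cost 12×10 = 120
  #3 (cap 23, load 20): N1, N2, N4 — cost 6×2 + 5×3 + 9×2 = 45
  Shipping 165, fixed 250 → total 415.
  Any other capacity-feasible assignment to {#1, #3} ships for at least 165.
Compare {#2, #3}: its best feasible assignment gives total 530.
Compare {#1, #2, #3}: its best feasible assignment gives total 568.
Every other set of open sites that can feasibly serve all demand totals ≥ 530 even under its best assignment. Minimum: 415.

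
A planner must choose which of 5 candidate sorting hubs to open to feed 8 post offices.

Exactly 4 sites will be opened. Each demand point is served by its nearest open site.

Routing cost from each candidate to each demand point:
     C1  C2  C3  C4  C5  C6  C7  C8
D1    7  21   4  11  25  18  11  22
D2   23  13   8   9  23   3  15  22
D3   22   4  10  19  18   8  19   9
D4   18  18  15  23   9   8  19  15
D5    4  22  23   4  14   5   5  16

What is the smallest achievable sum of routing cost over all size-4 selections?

44

Open {D1, D3, D4, D5}.
  C1→D5 4, C2→D3 4, C3→D1 4, C4→D5 4, C5→D4 9, C6→D5 5, C7→D5 5, C8→D3 9  ⇒ total 44.
Compare {D2, D3, D4, D5}: total 46.
Compare {D1, D2, D3, D5}: total 47.
No size-4 selection does better; minimum is 44.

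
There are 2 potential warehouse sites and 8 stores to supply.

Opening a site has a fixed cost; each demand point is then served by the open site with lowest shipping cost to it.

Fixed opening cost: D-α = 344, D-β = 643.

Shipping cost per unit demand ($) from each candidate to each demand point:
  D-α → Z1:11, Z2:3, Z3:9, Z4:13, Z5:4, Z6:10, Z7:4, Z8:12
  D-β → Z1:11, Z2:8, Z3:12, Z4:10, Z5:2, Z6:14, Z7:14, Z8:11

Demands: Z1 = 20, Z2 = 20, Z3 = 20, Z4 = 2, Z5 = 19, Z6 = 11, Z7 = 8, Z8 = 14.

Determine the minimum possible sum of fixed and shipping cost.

Open {D-α}: assign each demand point to its cheapest open site.
  Z1→D-α 20×11=220, Z2→D-α 20×3=60, Z3→D-α 20×9=180, Z4→D-α 2×13=26, Z5→D-α 19×4=76, Z6→D-α 11×10=110, Z7→D-α 8×4=32, Z8→D-α 14×12=168
  shipping cost 872, fixed 344 → total 1216.
Compare {D-β}: shipping cost 1098 + fixed 643 = 1741.
Compare {D-α, D-β}: shipping cost 814 + fixed 987 = 1801.

1216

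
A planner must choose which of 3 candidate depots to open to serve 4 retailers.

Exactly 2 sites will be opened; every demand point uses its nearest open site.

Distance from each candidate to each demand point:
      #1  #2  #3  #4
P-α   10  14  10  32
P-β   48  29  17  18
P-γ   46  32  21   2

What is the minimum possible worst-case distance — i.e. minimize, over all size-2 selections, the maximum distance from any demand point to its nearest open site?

Open {P-α, P-γ}.
  Farthest demand point is #2 at distance 14 (to P-α); all others are ≤ 14.
With {P-α, P-β} the worst case is 18.
With {P-β, P-γ} the worst case is 46.
No size-2 selection achieves below 14.

14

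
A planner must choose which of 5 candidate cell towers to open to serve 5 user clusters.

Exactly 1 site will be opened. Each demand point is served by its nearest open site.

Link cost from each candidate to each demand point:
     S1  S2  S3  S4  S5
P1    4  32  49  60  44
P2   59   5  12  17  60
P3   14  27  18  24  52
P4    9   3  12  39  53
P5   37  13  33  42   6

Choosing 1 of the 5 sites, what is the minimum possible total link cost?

Open {P4}.
  S1→P4 9, S2→P4 3, S3→P4 12, S4→P4 39, S5→P4 53  ⇒ total 116.
Compare {P5}: total 131.
Compare {P3}: total 135.
No size-1 selection does better; minimum is 116.

116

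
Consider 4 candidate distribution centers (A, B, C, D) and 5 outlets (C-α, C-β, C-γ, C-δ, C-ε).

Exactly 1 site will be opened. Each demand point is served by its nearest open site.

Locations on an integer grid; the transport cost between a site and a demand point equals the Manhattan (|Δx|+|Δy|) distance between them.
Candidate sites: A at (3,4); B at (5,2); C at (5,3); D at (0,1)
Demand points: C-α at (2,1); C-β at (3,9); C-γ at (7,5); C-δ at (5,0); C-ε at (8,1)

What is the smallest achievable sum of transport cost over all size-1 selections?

24

Open {B}.
  C-α→B 4, C-β→B 9, C-γ→B 5, C-δ→B 2, C-ε→B 4  ⇒ total 24.
Compare {C}: total 25.
Compare {A}: total 28.
No size-1 selection does better; minimum is 24.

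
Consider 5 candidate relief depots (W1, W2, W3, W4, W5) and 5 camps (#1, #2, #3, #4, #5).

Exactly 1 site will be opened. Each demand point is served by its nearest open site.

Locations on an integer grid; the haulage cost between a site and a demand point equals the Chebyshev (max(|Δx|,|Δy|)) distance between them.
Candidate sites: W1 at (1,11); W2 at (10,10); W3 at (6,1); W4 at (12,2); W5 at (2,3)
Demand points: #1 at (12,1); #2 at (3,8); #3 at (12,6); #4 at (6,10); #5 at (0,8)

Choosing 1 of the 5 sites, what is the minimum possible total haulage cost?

33

Open {W1}.
  #1→W1 11, #2→W1 3, #3→W1 11, #4→W1 5, #5→W1 3  ⇒ total 33.
Compare {W2}: total 34.
Compare {W4}: total 34.
No size-1 selection does better; minimum is 33.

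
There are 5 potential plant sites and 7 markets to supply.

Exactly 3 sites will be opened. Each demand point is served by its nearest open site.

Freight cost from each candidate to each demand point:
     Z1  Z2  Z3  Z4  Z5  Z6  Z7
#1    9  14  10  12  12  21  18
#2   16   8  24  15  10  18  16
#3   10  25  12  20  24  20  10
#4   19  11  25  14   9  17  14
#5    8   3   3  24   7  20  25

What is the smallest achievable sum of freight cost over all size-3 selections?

62

Open {#3, #4, #5}.
  Z1→#5 8, Z2→#5 3, Z3→#5 3, Z4→#4 14, Z5→#5 7, Z6→#4 17, Z7→#3 10  ⇒ total 62.
Compare {#1, #3, #5}: total 63.
Compare {#1, #4, #5}: total 64.
No size-3 selection does better; minimum is 62.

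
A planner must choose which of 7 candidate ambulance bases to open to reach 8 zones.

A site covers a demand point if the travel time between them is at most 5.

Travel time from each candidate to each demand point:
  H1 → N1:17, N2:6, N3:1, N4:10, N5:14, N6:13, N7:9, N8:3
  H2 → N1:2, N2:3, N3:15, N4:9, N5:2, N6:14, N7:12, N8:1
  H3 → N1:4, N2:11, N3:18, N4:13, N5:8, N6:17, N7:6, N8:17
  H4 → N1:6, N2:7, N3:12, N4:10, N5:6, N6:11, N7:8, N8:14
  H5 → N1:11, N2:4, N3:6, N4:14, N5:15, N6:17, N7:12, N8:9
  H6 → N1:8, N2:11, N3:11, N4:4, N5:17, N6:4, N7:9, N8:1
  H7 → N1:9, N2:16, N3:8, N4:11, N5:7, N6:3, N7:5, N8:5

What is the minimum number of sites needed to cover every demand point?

Coverage sets (demand points within 5 of each site):
  H1: {N3, N8}
  H2: {N1, N2, N5, N8}
  H3: {N1}
  H4: {}
  H5: {N2}
  H6: {N4, N6, N8}
  H7: {N6, N7, N8}
No 3 sites suffice: every size-3 union leaves at least one demand point uncovered.
But {H1, H2, H6, H7} covers everything, so the minimum is 4.

4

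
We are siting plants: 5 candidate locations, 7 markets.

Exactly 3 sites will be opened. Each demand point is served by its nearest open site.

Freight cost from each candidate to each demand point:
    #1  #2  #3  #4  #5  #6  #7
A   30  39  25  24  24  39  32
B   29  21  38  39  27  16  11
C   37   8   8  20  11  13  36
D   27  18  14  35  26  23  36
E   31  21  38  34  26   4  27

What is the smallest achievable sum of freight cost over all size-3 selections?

91

Open {B, C, E}.
  #1→B 29, #2→C 8, #3→C 8, #4→C 20, #5→C 11, #6→E 4, #7→B 11  ⇒ total 91.
Compare {B, C, D}: total 98.
Compare {A, B, C}: total 100.
No size-3 selection does better; minimum is 91.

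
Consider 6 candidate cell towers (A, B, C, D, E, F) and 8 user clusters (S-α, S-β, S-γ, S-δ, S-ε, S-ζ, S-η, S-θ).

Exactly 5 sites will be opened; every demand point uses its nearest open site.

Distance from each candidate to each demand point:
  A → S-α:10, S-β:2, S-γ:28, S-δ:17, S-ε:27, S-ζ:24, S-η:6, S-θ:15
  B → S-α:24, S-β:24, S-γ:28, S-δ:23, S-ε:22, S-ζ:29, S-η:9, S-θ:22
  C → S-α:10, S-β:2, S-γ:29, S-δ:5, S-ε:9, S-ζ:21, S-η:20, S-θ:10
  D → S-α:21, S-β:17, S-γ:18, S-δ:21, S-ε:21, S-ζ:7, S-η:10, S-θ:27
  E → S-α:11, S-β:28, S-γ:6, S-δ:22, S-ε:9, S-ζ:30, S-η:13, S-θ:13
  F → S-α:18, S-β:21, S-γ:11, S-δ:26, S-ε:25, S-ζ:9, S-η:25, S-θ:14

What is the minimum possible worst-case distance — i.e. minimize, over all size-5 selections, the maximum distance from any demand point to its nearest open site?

10

Open {A, B, C, D, E}.
  Farthest demand point is S-α at distance 10 (to A); all others are ≤ 10.
With {A, B, C, E, F} the worst case is 10.
With {A, C, D, E, F} the worst case is 10.
No size-5 selection achieves below 10.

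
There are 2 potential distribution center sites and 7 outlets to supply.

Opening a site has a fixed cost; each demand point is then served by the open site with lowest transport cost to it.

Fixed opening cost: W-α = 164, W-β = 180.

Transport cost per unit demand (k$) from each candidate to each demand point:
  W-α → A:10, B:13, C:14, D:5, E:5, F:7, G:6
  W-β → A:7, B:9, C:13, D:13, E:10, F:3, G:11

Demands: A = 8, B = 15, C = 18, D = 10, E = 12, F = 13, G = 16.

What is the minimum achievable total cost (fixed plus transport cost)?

988

Open {W-α}: assign each demand point to its cheapest open site.
  A→W-α 8×10=80, B→W-α 15×13=195, C→W-α 18×14=252, D→W-α 10×5=50, E→W-α 12×5=60, F→W-α 13×7=91, G→W-α 16×6=96
  transport cost 824, fixed 164 → total 988.
Compare {W-α, W-β}: transport cost 670 + fixed 344 = 1014.
Compare {W-β}: transport cost 890 + fixed 180 = 1070.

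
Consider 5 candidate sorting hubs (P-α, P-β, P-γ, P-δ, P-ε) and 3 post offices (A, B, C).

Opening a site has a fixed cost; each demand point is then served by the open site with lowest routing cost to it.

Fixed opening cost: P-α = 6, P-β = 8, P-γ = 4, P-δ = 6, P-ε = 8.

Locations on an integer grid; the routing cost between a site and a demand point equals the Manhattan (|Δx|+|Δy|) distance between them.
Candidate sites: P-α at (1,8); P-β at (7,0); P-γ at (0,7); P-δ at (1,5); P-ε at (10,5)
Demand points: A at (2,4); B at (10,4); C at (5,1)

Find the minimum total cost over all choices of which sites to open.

Open {P-δ, P-ε}: assign each demand point to its cheapest open site.
  A→P-δ 2, B→P-ε 1, C→P-δ 8
  routing cost 11, fixed 14 → total 25.
Compare {P-δ}: routing cost 20 + fixed 6 = 26.
Compare {P-β, P-δ}: routing cost 12 + fixed 14 = 26.
Compare {P-β}: routing cost 19 + fixed 8 = 27.
All other subsets cost ≥ 26. Minimum total cost: 25.

25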